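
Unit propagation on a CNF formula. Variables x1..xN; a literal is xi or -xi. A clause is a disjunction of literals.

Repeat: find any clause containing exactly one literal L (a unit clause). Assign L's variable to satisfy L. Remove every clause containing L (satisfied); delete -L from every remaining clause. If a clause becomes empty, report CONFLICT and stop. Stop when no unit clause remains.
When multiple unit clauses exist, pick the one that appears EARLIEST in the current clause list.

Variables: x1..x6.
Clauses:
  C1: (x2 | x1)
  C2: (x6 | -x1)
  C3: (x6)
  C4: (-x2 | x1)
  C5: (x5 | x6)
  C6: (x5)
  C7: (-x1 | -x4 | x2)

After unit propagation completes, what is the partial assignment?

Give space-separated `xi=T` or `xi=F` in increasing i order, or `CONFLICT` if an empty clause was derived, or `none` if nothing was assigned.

Answer: x5=T x6=T

Derivation:
unit clause [6] forces x6=T; simplify:
  satisfied 3 clause(s); 4 remain; assigned so far: [6]
unit clause [5] forces x5=T; simplify:
  satisfied 1 clause(s); 3 remain; assigned so far: [5, 6]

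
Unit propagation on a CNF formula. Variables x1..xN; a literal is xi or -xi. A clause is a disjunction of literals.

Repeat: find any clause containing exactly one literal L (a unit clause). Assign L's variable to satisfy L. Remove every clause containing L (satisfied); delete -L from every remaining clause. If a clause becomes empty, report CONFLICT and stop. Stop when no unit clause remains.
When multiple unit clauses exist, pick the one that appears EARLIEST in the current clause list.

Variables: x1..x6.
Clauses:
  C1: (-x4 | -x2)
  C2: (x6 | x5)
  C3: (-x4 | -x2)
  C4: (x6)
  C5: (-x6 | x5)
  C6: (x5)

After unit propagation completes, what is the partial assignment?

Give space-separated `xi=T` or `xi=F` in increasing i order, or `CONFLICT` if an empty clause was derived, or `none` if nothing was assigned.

Answer: x5=T x6=T

Derivation:
unit clause [6] forces x6=T; simplify:
  drop -6 from [-6, 5] -> [5]
  satisfied 2 clause(s); 4 remain; assigned so far: [6]
unit clause [5] forces x5=T; simplify:
  satisfied 2 clause(s); 2 remain; assigned so far: [5, 6]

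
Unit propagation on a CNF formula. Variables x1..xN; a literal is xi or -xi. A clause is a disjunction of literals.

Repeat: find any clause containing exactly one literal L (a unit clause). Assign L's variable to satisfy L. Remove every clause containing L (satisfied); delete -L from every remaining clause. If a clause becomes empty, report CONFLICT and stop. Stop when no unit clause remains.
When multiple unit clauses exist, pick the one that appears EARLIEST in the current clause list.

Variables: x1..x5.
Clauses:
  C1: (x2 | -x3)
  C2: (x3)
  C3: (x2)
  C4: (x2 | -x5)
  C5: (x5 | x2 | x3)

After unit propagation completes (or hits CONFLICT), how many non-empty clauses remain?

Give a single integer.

unit clause [3] forces x3=T; simplify:
  drop -3 from [2, -3] -> [2]
  satisfied 2 clause(s); 3 remain; assigned so far: [3]
unit clause [2] forces x2=T; simplify:
  satisfied 3 clause(s); 0 remain; assigned so far: [2, 3]

Answer: 0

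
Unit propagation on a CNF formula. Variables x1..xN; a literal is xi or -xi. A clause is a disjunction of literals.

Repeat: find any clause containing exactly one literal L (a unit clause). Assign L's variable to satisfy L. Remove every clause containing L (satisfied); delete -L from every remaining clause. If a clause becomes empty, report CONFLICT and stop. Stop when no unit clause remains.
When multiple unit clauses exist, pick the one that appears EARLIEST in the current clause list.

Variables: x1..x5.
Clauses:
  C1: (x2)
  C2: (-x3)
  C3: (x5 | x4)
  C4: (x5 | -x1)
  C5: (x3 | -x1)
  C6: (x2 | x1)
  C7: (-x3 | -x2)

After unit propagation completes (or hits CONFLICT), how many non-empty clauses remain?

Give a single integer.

Answer: 1

Derivation:
unit clause [2] forces x2=T; simplify:
  drop -2 from [-3, -2] -> [-3]
  satisfied 2 clause(s); 5 remain; assigned so far: [2]
unit clause [-3] forces x3=F; simplify:
  drop 3 from [3, -1] -> [-1]
  satisfied 2 clause(s); 3 remain; assigned so far: [2, 3]
unit clause [-1] forces x1=F; simplify:
  satisfied 2 clause(s); 1 remain; assigned so far: [1, 2, 3]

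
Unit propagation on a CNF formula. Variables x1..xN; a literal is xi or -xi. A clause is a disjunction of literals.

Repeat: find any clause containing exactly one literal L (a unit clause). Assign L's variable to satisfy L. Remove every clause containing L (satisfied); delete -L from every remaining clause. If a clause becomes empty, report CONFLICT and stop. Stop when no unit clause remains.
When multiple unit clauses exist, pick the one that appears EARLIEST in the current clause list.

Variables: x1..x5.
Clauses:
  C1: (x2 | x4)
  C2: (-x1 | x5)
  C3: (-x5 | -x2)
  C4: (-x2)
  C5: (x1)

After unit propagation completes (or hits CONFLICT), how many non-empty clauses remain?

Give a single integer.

Answer: 0

Derivation:
unit clause [-2] forces x2=F; simplify:
  drop 2 from [2, 4] -> [4]
  satisfied 2 clause(s); 3 remain; assigned so far: [2]
unit clause [4] forces x4=T; simplify:
  satisfied 1 clause(s); 2 remain; assigned so far: [2, 4]
unit clause [1] forces x1=T; simplify:
  drop -1 from [-1, 5] -> [5]
  satisfied 1 clause(s); 1 remain; assigned so far: [1, 2, 4]
unit clause [5] forces x5=T; simplify:
  satisfied 1 clause(s); 0 remain; assigned so far: [1, 2, 4, 5]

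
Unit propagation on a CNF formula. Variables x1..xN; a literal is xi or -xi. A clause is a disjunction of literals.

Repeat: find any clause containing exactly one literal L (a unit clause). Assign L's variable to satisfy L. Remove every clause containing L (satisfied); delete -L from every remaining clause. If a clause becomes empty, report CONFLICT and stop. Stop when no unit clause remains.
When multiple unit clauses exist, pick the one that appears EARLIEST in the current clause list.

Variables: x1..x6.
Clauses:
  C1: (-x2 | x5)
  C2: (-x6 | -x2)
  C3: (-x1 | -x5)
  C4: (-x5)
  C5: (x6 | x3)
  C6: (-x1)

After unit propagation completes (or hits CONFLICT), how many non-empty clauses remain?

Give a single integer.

unit clause [-5] forces x5=F; simplify:
  drop 5 from [-2, 5] -> [-2]
  satisfied 2 clause(s); 4 remain; assigned so far: [5]
unit clause [-2] forces x2=F; simplify:
  satisfied 2 clause(s); 2 remain; assigned so far: [2, 5]
unit clause [-1] forces x1=F; simplify:
  satisfied 1 clause(s); 1 remain; assigned so far: [1, 2, 5]

Answer: 1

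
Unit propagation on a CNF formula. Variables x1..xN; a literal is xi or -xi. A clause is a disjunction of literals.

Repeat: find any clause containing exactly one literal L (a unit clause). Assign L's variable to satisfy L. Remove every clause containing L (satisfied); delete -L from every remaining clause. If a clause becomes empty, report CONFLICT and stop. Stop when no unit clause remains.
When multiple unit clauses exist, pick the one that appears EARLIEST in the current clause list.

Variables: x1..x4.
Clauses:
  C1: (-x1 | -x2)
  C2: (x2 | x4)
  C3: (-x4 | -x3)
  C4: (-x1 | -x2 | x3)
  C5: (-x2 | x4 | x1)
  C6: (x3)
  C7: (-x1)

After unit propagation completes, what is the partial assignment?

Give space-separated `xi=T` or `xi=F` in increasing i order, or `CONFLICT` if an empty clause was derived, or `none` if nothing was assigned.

unit clause [3] forces x3=T; simplify:
  drop -3 from [-4, -3] -> [-4]
  satisfied 2 clause(s); 5 remain; assigned so far: [3]
unit clause [-4] forces x4=F; simplify:
  drop 4 from [2, 4] -> [2]
  drop 4 from [-2, 4, 1] -> [-2, 1]
  satisfied 1 clause(s); 4 remain; assigned so far: [3, 4]
unit clause [2] forces x2=T; simplify:
  drop -2 from [-1, -2] -> [-1]
  drop -2 from [-2, 1] -> [1]
  satisfied 1 clause(s); 3 remain; assigned so far: [2, 3, 4]
unit clause [-1] forces x1=F; simplify:
  drop 1 from [1] -> [] (empty!)
  satisfied 2 clause(s); 1 remain; assigned so far: [1, 2, 3, 4]
CONFLICT (empty clause)

Answer: CONFLICT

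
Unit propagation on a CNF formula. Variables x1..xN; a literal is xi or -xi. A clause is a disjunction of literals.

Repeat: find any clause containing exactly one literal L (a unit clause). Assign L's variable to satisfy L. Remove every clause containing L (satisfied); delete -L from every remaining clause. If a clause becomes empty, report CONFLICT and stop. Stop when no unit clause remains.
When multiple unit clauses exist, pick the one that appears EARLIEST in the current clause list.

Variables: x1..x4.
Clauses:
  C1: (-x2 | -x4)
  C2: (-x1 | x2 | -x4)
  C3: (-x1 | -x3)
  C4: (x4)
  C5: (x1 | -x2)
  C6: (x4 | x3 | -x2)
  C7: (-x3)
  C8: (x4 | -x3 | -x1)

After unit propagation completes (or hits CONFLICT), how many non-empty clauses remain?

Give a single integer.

Answer: 0

Derivation:
unit clause [4] forces x4=T; simplify:
  drop -4 from [-2, -4] -> [-2]
  drop -4 from [-1, 2, -4] -> [-1, 2]
  satisfied 3 clause(s); 5 remain; assigned so far: [4]
unit clause [-2] forces x2=F; simplify:
  drop 2 from [-1, 2] -> [-1]
  satisfied 2 clause(s); 3 remain; assigned so far: [2, 4]
unit clause [-1] forces x1=F; simplify:
  satisfied 2 clause(s); 1 remain; assigned so far: [1, 2, 4]
unit clause [-3] forces x3=F; simplify:
  satisfied 1 clause(s); 0 remain; assigned so far: [1, 2, 3, 4]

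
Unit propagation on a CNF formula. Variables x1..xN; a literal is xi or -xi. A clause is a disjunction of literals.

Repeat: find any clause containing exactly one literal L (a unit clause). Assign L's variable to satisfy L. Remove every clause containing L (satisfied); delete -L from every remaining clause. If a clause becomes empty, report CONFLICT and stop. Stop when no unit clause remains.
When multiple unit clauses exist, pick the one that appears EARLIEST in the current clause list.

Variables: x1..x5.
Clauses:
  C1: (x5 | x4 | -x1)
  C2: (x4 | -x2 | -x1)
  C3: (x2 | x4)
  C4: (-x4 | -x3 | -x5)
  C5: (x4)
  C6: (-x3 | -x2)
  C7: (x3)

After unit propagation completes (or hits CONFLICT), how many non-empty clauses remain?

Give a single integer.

Answer: 0

Derivation:
unit clause [4] forces x4=T; simplify:
  drop -4 from [-4, -3, -5] -> [-3, -5]
  satisfied 4 clause(s); 3 remain; assigned so far: [4]
unit clause [3] forces x3=T; simplify:
  drop -3 from [-3, -5] -> [-5]
  drop -3 from [-3, -2] -> [-2]
  satisfied 1 clause(s); 2 remain; assigned so far: [3, 4]
unit clause [-5] forces x5=F; simplify:
  satisfied 1 clause(s); 1 remain; assigned so far: [3, 4, 5]
unit clause [-2] forces x2=F; simplify:
  satisfied 1 clause(s); 0 remain; assigned so far: [2, 3, 4, 5]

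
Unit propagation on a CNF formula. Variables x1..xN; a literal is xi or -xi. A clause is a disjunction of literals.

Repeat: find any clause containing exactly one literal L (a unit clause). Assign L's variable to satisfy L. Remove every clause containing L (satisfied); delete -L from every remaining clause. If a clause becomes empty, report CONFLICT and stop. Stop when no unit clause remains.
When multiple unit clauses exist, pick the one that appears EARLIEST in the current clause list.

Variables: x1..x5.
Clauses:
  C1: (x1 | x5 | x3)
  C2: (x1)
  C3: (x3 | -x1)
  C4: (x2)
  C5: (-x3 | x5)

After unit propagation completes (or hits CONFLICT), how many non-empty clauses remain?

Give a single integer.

unit clause [1] forces x1=T; simplify:
  drop -1 from [3, -1] -> [3]
  satisfied 2 clause(s); 3 remain; assigned so far: [1]
unit clause [3] forces x3=T; simplify:
  drop -3 from [-3, 5] -> [5]
  satisfied 1 clause(s); 2 remain; assigned so far: [1, 3]
unit clause [2] forces x2=T; simplify:
  satisfied 1 clause(s); 1 remain; assigned so far: [1, 2, 3]
unit clause [5] forces x5=T; simplify:
  satisfied 1 clause(s); 0 remain; assigned so far: [1, 2, 3, 5]

Answer: 0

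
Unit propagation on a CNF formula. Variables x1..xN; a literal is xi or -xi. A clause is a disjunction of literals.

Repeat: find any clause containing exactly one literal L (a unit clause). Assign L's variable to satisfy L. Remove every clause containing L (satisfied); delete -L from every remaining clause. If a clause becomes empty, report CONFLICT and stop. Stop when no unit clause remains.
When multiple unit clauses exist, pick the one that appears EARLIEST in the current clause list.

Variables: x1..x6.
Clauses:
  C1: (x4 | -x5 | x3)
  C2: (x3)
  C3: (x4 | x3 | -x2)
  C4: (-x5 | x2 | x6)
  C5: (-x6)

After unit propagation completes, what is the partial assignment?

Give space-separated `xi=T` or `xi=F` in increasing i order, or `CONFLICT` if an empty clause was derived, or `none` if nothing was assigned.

unit clause [3] forces x3=T; simplify:
  satisfied 3 clause(s); 2 remain; assigned so far: [3]
unit clause [-6] forces x6=F; simplify:
  drop 6 from [-5, 2, 6] -> [-5, 2]
  satisfied 1 clause(s); 1 remain; assigned so far: [3, 6]

Answer: x3=T x6=F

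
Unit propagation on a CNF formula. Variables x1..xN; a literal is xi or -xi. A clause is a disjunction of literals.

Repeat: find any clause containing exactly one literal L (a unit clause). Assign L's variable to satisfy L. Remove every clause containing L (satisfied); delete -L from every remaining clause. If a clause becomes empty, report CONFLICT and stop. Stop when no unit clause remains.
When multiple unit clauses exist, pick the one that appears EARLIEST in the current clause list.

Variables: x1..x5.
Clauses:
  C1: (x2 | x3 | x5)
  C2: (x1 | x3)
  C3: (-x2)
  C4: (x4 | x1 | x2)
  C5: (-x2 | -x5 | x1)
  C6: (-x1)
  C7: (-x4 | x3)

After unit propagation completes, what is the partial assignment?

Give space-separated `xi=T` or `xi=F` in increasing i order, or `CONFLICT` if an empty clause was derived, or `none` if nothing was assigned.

Answer: x1=F x2=F x3=T x4=T

Derivation:
unit clause [-2] forces x2=F; simplify:
  drop 2 from [2, 3, 5] -> [3, 5]
  drop 2 from [4, 1, 2] -> [4, 1]
  satisfied 2 clause(s); 5 remain; assigned so far: [2]
unit clause [-1] forces x1=F; simplify:
  drop 1 from [1, 3] -> [3]
  drop 1 from [4, 1] -> [4]
  satisfied 1 clause(s); 4 remain; assigned so far: [1, 2]
unit clause [3] forces x3=T; simplify:
  satisfied 3 clause(s); 1 remain; assigned so far: [1, 2, 3]
unit clause [4] forces x4=T; simplify:
  satisfied 1 clause(s); 0 remain; assigned so far: [1, 2, 3, 4]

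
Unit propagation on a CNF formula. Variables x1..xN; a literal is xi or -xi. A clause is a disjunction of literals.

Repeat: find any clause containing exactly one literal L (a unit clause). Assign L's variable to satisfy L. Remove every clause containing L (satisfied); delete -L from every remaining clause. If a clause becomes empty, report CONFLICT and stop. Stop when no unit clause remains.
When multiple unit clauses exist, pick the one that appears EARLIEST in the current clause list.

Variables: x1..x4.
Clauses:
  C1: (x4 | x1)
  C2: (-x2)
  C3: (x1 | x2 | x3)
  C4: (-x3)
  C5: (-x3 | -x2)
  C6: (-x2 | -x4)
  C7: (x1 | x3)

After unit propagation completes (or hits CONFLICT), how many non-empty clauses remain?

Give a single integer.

unit clause [-2] forces x2=F; simplify:
  drop 2 from [1, 2, 3] -> [1, 3]
  satisfied 3 clause(s); 4 remain; assigned so far: [2]
unit clause [-3] forces x3=F; simplify:
  drop 3 from [1, 3] -> [1]
  drop 3 from [1, 3] -> [1]
  satisfied 1 clause(s); 3 remain; assigned so far: [2, 3]
unit clause [1] forces x1=T; simplify:
  satisfied 3 clause(s); 0 remain; assigned so far: [1, 2, 3]

Answer: 0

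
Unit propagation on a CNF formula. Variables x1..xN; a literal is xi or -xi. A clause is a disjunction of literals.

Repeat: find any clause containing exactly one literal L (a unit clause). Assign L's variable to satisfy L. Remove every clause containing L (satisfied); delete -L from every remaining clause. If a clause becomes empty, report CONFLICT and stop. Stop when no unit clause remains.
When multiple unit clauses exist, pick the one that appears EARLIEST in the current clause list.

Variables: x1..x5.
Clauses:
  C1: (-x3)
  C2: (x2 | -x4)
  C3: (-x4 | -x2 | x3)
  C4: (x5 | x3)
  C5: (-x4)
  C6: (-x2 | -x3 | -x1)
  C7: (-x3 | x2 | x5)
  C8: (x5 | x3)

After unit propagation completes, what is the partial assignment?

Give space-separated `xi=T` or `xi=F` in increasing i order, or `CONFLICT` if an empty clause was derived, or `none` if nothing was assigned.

Answer: x3=F x4=F x5=T

Derivation:
unit clause [-3] forces x3=F; simplify:
  drop 3 from [-4, -2, 3] -> [-4, -2]
  drop 3 from [5, 3] -> [5]
  drop 3 from [5, 3] -> [5]
  satisfied 3 clause(s); 5 remain; assigned so far: [3]
unit clause [5] forces x5=T; simplify:
  satisfied 2 clause(s); 3 remain; assigned so far: [3, 5]
unit clause [-4] forces x4=F; simplify:
  satisfied 3 clause(s); 0 remain; assigned so far: [3, 4, 5]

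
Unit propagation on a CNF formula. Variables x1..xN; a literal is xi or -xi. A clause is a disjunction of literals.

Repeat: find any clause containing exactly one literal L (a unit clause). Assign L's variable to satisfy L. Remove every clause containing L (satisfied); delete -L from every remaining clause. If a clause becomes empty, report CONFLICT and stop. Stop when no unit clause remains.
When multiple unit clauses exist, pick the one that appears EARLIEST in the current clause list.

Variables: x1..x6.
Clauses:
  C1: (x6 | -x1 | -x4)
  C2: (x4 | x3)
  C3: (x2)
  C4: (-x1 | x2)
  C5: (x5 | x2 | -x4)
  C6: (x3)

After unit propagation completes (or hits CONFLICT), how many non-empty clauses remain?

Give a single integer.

Answer: 1

Derivation:
unit clause [2] forces x2=T; simplify:
  satisfied 3 clause(s); 3 remain; assigned so far: [2]
unit clause [3] forces x3=T; simplify:
  satisfied 2 clause(s); 1 remain; assigned so far: [2, 3]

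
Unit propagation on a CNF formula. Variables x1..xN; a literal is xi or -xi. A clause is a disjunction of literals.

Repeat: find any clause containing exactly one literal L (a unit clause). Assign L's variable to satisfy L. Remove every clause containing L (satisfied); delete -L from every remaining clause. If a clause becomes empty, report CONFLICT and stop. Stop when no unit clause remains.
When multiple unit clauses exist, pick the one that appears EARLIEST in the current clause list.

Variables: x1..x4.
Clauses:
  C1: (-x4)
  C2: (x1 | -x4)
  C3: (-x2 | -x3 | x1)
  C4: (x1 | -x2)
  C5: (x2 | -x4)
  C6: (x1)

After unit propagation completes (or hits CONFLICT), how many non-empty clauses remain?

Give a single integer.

unit clause [-4] forces x4=F; simplify:
  satisfied 3 clause(s); 3 remain; assigned so far: [4]
unit clause [1] forces x1=T; simplify:
  satisfied 3 clause(s); 0 remain; assigned so far: [1, 4]

Answer: 0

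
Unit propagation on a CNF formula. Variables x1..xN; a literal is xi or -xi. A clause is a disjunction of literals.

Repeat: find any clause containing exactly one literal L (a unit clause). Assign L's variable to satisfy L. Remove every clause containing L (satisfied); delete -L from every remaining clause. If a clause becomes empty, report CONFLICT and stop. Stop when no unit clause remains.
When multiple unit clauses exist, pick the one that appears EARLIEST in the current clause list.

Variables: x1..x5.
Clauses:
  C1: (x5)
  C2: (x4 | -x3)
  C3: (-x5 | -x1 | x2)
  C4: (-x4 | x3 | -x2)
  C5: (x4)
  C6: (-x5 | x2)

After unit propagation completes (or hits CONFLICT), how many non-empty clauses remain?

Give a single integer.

unit clause [5] forces x5=T; simplify:
  drop -5 from [-5, -1, 2] -> [-1, 2]
  drop -5 from [-5, 2] -> [2]
  satisfied 1 clause(s); 5 remain; assigned so far: [5]
unit clause [4] forces x4=T; simplify:
  drop -4 from [-4, 3, -2] -> [3, -2]
  satisfied 2 clause(s); 3 remain; assigned so far: [4, 5]
unit clause [2] forces x2=T; simplify:
  drop -2 from [3, -2] -> [3]
  satisfied 2 clause(s); 1 remain; assigned so far: [2, 4, 5]
unit clause [3] forces x3=T; simplify:
  satisfied 1 clause(s); 0 remain; assigned so far: [2, 3, 4, 5]

Answer: 0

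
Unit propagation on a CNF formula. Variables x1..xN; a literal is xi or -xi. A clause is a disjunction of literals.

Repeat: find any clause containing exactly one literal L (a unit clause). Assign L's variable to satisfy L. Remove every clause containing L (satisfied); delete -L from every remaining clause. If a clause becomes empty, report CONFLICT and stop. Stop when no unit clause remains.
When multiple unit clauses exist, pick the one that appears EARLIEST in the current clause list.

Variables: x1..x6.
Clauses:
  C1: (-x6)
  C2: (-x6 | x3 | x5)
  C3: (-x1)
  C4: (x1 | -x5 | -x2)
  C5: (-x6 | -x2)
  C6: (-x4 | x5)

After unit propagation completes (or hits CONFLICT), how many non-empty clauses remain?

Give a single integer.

Answer: 2

Derivation:
unit clause [-6] forces x6=F; simplify:
  satisfied 3 clause(s); 3 remain; assigned so far: [6]
unit clause [-1] forces x1=F; simplify:
  drop 1 from [1, -5, -2] -> [-5, -2]
  satisfied 1 clause(s); 2 remain; assigned so far: [1, 6]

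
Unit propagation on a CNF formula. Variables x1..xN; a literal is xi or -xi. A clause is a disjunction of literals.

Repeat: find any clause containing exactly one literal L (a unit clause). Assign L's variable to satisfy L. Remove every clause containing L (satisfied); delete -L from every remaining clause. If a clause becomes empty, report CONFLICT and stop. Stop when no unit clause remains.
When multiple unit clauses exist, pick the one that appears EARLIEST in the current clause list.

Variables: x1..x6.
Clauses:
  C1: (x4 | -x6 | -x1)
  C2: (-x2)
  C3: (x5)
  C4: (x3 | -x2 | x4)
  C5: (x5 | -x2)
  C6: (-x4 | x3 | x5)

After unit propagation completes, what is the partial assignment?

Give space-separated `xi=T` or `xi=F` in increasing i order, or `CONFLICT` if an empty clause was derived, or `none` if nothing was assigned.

Answer: x2=F x5=T

Derivation:
unit clause [-2] forces x2=F; simplify:
  satisfied 3 clause(s); 3 remain; assigned so far: [2]
unit clause [5] forces x5=T; simplify:
  satisfied 2 clause(s); 1 remain; assigned so far: [2, 5]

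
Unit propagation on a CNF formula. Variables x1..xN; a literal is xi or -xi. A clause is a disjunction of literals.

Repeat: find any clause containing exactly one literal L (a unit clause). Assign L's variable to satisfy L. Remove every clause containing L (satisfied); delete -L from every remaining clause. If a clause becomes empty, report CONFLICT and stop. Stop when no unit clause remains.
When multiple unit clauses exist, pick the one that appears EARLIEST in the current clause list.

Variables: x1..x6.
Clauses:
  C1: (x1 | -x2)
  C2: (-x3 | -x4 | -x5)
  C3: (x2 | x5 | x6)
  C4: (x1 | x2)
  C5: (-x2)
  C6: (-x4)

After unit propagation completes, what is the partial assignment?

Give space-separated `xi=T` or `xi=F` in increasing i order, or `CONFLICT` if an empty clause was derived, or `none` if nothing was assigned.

Answer: x1=T x2=F x4=F

Derivation:
unit clause [-2] forces x2=F; simplify:
  drop 2 from [2, 5, 6] -> [5, 6]
  drop 2 from [1, 2] -> [1]
  satisfied 2 clause(s); 4 remain; assigned so far: [2]
unit clause [1] forces x1=T; simplify:
  satisfied 1 clause(s); 3 remain; assigned so far: [1, 2]
unit clause [-4] forces x4=F; simplify:
  satisfied 2 clause(s); 1 remain; assigned so far: [1, 2, 4]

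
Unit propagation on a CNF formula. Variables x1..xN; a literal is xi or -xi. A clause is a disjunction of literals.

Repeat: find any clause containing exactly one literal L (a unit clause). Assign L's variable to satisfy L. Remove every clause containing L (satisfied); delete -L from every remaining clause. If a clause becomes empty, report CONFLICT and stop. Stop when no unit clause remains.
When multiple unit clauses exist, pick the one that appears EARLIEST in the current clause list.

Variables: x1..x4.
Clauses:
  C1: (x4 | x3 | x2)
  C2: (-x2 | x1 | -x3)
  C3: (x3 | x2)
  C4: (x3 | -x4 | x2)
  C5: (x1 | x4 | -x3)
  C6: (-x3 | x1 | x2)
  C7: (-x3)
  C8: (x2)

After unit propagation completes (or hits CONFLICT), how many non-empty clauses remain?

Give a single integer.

unit clause [-3] forces x3=F; simplify:
  drop 3 from [4, 3, 2] -> [4, 2]
  drop 3 from [3, 2] -> [2]
  drop 3 from [3, -4, 2] -> [-4, 2]
  satisfied 4 clause(s); 4 remain; assigned so far: [3]
unit clause [2] forces x2=T; simplify:
  satisfied 4 clause(s); 0 remain; assigned so far: [2, 3]

Answer: 0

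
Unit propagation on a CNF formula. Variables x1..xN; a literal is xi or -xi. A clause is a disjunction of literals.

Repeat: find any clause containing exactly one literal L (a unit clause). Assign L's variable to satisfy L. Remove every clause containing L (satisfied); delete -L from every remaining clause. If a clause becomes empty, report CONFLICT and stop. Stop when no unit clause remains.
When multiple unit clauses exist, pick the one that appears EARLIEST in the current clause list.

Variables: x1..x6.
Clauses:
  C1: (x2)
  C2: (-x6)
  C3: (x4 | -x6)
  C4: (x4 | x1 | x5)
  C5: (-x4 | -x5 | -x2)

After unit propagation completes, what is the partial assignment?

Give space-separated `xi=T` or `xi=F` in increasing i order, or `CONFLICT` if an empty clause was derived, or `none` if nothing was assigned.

unit clause [2] forces x2=T; simplify:
  drop -2 from [-4, -5, -2] -> [-4, -5]
  satisfied 1 clause(s); 4 remain; assigned so far: [2]
unit clause [-6] forces x6=F; simplify:
  satisfied 2 clause(s); 2 remain; assigned so far: [2, 6]

Answer: x2=T x6=F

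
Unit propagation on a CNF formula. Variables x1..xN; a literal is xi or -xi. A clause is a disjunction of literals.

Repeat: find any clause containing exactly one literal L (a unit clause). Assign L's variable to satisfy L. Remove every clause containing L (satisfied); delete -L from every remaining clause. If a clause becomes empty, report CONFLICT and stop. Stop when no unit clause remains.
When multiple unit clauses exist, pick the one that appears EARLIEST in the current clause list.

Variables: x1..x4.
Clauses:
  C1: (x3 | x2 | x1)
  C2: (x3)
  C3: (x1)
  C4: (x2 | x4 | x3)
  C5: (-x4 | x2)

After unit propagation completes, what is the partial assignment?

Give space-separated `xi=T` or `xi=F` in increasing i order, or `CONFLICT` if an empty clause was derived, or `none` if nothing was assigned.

unit clause [3] forces x3=T; simplify:
  satisfied 3 clause(s); 2 remain; assigned so far: [3]
unit clause [1] forces x1=T; simplify:
  satisfied 1 clause(s); 1 remain; assigned so far: [1, 3]

Answer: x1=T x3=T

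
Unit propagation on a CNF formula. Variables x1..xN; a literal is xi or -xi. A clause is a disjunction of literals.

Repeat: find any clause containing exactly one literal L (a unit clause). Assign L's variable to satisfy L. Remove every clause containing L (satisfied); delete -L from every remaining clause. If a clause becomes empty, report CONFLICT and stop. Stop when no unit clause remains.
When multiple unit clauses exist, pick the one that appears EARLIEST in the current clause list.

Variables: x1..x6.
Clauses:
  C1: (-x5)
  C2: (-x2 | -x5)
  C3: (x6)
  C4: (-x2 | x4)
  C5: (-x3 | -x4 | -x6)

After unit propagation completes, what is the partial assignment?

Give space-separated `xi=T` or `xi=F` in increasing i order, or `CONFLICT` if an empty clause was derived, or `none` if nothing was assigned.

unit clause [-5] forces x5=F; simplify:
  satisfied 2 clause(s); 3 remain; assigned so far: [5]
unit clause [6] forces x6=T; simplify:
  drop -6 from [-3, -4, -6] -> [-3, -4]
  satisfied 1 clause(s); 2 remain; assigned so far: [5, 6]

Answer: x5=F x6=T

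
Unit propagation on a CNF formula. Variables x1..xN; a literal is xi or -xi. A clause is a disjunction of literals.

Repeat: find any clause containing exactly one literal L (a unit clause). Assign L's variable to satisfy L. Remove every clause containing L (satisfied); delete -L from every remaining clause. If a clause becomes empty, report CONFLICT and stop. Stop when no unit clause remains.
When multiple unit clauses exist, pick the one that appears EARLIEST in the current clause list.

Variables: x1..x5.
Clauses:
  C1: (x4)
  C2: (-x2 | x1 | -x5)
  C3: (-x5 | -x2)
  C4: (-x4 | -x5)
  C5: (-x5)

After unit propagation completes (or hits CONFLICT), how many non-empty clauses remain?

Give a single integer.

Answer: 0

Derivation:
unit clause [4] forces x4=T; simplify:
  drop -4 from [-4, -5] -> [-5]
  satisfied 1 clause(s); 4 remain; assigned so far: [4]
unit clause [-5] forces x5=F; simplify:
  satisfied 4 clause(s); 0 remain; assigned so far: [4, 5]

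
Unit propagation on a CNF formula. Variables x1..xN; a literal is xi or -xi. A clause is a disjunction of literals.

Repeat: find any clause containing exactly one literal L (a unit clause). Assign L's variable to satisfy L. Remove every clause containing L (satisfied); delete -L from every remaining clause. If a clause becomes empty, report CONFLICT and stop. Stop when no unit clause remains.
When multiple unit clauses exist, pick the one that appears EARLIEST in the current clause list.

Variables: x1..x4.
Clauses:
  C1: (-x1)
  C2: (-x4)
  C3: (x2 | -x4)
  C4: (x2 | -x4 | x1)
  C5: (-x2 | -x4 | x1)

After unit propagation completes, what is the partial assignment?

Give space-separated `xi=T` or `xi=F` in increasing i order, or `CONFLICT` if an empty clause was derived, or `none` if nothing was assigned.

Answer: x1=F x4=F

Derivation:
unit clause [-1] forces x1=F; simplify:
  drop 1 from [2, -4, 1] -> [2, -4]
  drop 1 from [-2, -4, 1] -> [-2, -4]
  satisfied 1 clause(s); 4 remain; assigned so far: [1]
unit clause [-4] forces x4=F; simplify:
  satisfied 4 clause(s); 0 remain; assigned so far: [1, 4]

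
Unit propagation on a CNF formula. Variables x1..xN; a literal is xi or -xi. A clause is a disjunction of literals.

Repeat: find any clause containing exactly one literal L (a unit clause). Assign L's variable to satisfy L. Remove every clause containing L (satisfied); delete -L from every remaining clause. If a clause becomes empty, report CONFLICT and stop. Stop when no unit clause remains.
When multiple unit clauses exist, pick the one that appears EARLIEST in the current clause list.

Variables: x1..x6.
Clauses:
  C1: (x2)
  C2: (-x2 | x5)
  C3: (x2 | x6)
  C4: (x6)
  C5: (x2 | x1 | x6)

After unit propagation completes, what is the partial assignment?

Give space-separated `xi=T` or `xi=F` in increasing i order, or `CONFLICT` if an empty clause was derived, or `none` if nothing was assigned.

Answer: x2=T x5=T x6=T

Derivation:
unit clause [2] forces x2=T; simplify:
  drop -2 from [-2, 5] -> [5]
  satisfied 3 clause(s); 2 remain; assigned so far: [2]
unit clause [5] forces x5=T; simplify:
  satisfied 1 clause(s); 1 remain; assigned so far: [2, 5]
unit clause [6] forces x6=T; simplify:
  satisfied 1 clause(s); 0 remain; assigned so far: [2, 5, 6]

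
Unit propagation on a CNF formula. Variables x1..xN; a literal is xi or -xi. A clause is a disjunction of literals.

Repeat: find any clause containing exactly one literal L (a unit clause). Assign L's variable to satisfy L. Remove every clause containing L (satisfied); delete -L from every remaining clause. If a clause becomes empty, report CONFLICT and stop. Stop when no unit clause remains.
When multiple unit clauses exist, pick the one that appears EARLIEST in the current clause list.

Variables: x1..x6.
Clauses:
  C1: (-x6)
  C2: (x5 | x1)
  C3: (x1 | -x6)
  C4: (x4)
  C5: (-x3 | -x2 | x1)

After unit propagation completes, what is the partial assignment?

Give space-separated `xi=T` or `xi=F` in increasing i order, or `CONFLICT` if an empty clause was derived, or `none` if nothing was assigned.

unit clause [-6] forces x6=F; simplify:
  satisfied 2 clause(s); 3 remain; assigned so far: [6]
unit clause [4] forces x4=T; simplify:
  satisfied 1 clause(s); 2 remain; assigned so far: [4, 6]

Answer: x4=T x6=F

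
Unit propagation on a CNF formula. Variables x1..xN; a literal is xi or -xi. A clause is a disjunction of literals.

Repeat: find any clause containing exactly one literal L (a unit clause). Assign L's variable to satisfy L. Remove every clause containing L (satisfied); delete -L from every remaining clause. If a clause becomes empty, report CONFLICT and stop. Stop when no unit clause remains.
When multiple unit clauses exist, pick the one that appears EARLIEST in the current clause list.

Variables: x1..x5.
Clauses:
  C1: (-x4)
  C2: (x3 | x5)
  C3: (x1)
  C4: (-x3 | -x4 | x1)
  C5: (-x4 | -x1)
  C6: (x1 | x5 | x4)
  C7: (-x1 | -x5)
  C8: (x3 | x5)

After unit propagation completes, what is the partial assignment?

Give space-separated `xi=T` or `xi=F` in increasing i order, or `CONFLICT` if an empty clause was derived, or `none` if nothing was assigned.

unit clause [-4] forces x4=F; simplify:
  drop 4 from [1, 5, 4] -> [1, 5]
  satisfied 3 clause(s); 5 remain; assigned so far: [4]
unit clause [1] forces x1=T; simplify:
  drop -1 from [-1, -5] -> [-5]
  satisfied 2 clause(s); 3 remain; assigned so far: [1, 4]
unit clause [-5] forces x5=F; simplify:
  drop 5 from [3, 5] -> [3]
  drop 5 from [3, 5] -> [3]
  satisfied 1 clause(s); 2 remain; assigned so far: [1, 4, 5]
unit clause [3] forces x3=T; simplify:
  satisfied 2 clause(s); 0 remain; assigned so far: [1, 3, 4, 5]

Answer: x1=T x3=T x4=F x5=F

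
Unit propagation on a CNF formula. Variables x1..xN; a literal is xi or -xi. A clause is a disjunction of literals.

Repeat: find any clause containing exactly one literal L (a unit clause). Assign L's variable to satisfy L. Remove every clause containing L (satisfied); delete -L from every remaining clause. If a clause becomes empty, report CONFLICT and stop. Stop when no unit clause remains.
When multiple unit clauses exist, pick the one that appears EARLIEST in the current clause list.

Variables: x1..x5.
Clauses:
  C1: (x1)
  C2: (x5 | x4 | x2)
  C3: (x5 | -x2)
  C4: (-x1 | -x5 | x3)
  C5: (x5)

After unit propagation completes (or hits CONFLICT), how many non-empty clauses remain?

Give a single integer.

unit clause [1] forces x1=T; simplify:
  drop -1 from [-1, -5, 3] -> [-5, 3]
  satisfied 1 clause(s); 4 remain; assigned so far: [1]
unit clause [5] forces x5=T; simplify:
  drop -5 from [-5, 3] -> [3]
  satisfied 3 clause(s); 1 remain; assigned so far: [1, 5]
unit clause [3] forces x3=T; simplify:
  satisfied 1 clause(s); 0 remain; assigned so far: [1, 3, 5]

Answer: 0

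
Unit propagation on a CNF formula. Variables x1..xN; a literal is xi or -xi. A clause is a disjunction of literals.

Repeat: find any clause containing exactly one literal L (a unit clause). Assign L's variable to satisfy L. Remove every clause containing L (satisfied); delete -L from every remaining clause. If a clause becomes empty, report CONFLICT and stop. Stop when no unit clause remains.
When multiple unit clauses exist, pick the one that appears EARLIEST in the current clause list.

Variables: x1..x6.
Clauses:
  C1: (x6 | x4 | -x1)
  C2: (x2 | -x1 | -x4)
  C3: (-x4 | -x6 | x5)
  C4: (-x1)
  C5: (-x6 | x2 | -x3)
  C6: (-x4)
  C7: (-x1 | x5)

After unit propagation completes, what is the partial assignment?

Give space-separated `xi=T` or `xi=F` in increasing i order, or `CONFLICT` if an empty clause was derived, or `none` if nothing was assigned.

Answer: x1=F x4=F

Derivation:
unit clause [-1] forces x1=F; simplify:
  satisfied 4 clause(s); 3 remain; assigned so far: [1]
unit clause [-4] forces x4=F; simplify:
  satisfied 2 clause(s); 1 remain; assigned so far: [1, 4]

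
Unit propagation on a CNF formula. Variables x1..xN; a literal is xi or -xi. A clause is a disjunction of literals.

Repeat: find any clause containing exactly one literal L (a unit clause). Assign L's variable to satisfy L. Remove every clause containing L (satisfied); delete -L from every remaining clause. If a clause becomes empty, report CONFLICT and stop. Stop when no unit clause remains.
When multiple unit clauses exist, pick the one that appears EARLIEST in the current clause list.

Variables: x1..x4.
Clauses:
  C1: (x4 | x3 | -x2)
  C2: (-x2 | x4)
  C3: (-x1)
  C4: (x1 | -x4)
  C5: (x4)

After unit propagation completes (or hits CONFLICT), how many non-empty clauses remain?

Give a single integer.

unit clause [-1] forces x1=F; simplify:
  drop 1 from [1, -4] -> [-4]
  satisfied 1 clause(s); 4 remain; assigned so far: [1]
unit clause [-4] forces x4=F; simplify:
  drop 4 from [4, 3, -2] -> [3, -2]
  drop 4 from [-2, 4] -> [-2]
  drop 4 from [4] -> [] (empty!)
  satisfied 1 clause(s); 3 remain; assigned so far: [1, 4]
CONFLICT (empty clause)

Answer: 2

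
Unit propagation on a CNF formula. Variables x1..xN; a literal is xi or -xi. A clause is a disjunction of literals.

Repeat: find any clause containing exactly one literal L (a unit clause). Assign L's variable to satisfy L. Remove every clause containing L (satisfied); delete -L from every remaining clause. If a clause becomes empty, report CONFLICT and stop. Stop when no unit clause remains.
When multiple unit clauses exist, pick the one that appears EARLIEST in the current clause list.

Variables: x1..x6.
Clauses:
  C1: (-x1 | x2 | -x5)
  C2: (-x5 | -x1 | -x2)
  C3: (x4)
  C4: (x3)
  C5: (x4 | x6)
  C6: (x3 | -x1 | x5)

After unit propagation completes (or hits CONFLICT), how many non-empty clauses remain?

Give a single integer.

unit clause [4] forces x4=T; simplify:
  satisfied 2 clause(s); 4 remain; assigned so far: [4]
unit clause [3] forces x3=T; simplify:
  satisfied 2 clause(s); 2 remain; assigned so far: [3, 4]

Answer: 2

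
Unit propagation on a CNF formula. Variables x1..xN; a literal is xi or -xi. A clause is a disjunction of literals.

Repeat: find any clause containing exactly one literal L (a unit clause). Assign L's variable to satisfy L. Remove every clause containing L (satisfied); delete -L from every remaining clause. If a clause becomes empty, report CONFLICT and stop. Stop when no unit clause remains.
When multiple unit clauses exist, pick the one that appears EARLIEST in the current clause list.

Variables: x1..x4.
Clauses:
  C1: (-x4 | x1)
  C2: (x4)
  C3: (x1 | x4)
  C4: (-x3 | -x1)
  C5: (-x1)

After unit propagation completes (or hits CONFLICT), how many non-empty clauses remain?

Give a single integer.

Answer: 1

Derivation:
unit clause [4] forces x4=T; simplify:
  drop -4 from [-4, 1] -> [1]
  satisfied 2 clause(s); 3 remain; assigned so far: [4]
unit clause [1] forces x1=T; simplify:
  drop -1 from [-3, -1] -> [-3]
  drop -1 from [-1] -> [] (empty!)
  satisfied 1 clause(s); 2 remain; assigned so far: [1, 4]
CONFLICT (empty clause)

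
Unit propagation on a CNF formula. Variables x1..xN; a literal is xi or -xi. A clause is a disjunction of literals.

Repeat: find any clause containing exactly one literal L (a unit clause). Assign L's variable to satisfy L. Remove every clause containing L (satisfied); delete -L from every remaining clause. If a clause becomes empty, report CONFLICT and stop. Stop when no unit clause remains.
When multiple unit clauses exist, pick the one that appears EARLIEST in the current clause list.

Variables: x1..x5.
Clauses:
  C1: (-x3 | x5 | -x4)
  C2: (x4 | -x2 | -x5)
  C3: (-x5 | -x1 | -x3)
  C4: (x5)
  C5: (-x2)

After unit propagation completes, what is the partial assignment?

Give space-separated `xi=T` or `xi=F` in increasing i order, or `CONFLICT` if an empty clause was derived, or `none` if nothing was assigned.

Answer: x2=F x5=T

Derivation:
unit clause [5] forces x5=T; simplify:
  drop -5 from [4, -2, -5] -> [4, -2]
  drop -5 from [-5, -1, -3] -> [-1, -3]
  satisfied 2 clause(s); 3 remain; assigned so far: [5]
unit clause [-2] forces x2=F; simplify:
  satisfied 2 clause(s); 1 remain; assigned so far: [2, 5]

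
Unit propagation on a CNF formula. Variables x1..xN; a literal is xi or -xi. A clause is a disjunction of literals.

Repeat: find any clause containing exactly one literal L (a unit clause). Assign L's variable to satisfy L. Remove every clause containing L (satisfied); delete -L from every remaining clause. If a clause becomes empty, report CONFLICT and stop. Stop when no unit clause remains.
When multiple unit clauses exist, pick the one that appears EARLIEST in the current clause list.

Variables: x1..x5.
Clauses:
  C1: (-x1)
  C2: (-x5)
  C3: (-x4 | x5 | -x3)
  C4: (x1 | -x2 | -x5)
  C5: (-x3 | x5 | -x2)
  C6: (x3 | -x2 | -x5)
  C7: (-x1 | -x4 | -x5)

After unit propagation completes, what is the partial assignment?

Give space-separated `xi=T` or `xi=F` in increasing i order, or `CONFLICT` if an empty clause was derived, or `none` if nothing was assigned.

Answer: x1=F x5=F

Derivation:
unit clause [-1] forces x1=F; simplify:
  drop 1 from [1, -2, -5] -> [-2, -5]
  satisfied 2 clause(s); 5 remain; assigned so far: [1]
unit clause [-5] forces x5=F; simplify:
  drop 5 from [-4, 5, -3] -> [-4, -3]
  drop 5 from [-3, 5, -2] -> [-3, -2]
  satisfied 3 clause(s); 2 remain; assigned so far: [1, 5]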